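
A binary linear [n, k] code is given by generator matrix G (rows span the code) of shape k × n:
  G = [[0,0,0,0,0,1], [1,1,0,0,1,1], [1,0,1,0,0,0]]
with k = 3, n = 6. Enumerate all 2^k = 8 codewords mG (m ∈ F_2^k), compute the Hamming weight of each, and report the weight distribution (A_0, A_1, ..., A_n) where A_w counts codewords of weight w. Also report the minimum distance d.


Weight distribution: A_0 = 1, A_1 = 1, A_2 = 1, A_3 = 3, A_4 = 2. Minimum distance d = 1.

Enumerate all 2^3 = 8 messages m ∈ F_2^3.
For each, compute codeword c = mG in F_2^6, then tally its weight.
  m = 000 → c = 000000, weight = 0.
  m = 100 → c = 000001, weight = 1.
  m = 010 → c = 110011, weight = 4.
  m = 110 → c = 110010, weight = 3.
  m = 001 → c = 101000, weight = 2.
  m = 101 → c = 101001, weight = 3.
  m = 011 → c = 011011, weight = 4.
  m = 111 → c = 011010, weight = 3.
Tally weights:
  weight 0: 1 codewords.
  weight 1: 1 codewords.
  weight 2: 1 codewords.
  weight 3: 3 codewords.
  weight 4: 2 codewords.
Minimum distance d = smallest w > 0 with A_w > 0 = 1.
Sanity: Σ A_w = 8 = 2^3 = 8 ✓.


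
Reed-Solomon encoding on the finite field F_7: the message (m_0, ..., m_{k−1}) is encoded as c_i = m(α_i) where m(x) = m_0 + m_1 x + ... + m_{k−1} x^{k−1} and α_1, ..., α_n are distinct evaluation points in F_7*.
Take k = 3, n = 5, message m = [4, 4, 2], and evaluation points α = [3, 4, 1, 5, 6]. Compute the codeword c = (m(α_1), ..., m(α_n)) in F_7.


c = [6, 3, 3, 4, 2]

Message polynomial: m(x) = 4 + 4·x + 2·x^2 (mod 7).
For each evaluation point α_i, compute m(α_i) mod 7:
  α_1 = 3: Horner steps 2 → 3 → 6, so m(3) = 6.
  α_2 = 4: Horner steps 2 → 5 → 3, so m(4) = 3.
  α_3 = 1: Horner steps 2 → 6 → 3, so m(1) = 3.
  α_4 = 5: Horner steps 2 → 0 → 4, so m(5) = 4.
  α_5 = 6: Horner steps 2 → 2 → 2, so m(6) = 2.
Codeword c = [6, 3, 3, 4, 2] ∈ F_7^5.


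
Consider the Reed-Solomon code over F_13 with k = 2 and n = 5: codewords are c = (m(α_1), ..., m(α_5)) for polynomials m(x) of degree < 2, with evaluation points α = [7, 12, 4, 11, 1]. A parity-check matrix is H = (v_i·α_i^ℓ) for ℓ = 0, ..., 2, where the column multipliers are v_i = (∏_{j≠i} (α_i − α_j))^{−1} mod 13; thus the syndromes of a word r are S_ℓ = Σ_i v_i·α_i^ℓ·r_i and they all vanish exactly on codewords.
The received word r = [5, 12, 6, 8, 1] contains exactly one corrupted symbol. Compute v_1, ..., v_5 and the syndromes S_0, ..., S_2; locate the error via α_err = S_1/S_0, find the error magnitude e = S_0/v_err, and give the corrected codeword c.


S = (5, 5, 5), error at position 5, error magnitude e = 7, c = [5, 12, 6, 8, 7].

Step 1: column multipliers v_i = (∏_{j≠i}(α_i − α_j))^{−1} mod 13.
  i = 1 (α = 7): (7−12)(7−4)(7−11)(7−1) = (−5)·3·(−4)·6 = 360 ≡ 9, so v_1 = 9^{−1} = 3 (mod 13).
  i = 2 (α = 12): (12−7)(12−4)(12−11)(12−1) = 5·8·1·11 = 440 ≡ 11, so v_2 = 11^{−1} = 6 (mod 13).
  i = 3 (α = 4): (4−7)(4−12)(4−11)(4−1) = (−3)·(−8)·(−7)·3 = −504 ≡ 3, so v_3 = 3^{−1} = 9 (mod 13).
  i = 4 (α = 11): (11−7)(11−12)(11−4)(11−1) = 4·(−1)·7·10 = −280 ≡ 6, so v_4 = 6^{−1} = 11 (mod 13).
  i = 5 (α = 1): (1−7)(1−12)(1−4)(1−11) = (−6)·(−11)·(−3)·(−10) = 1980 ≡ 4, so v_5 = 4^{−1} = 10 (mod 13).
  v = [3, 6, 9, 11, 10].
Step 2: syndromes of r = [5, 12, 6, 8, 1] (all sums mod 13).
  S_0 = Σ v_i r_i = 3·5 + 6·12 + 9·6 + 11·8 + 10·1 = 239 ≡ 5.
  S_1 = Σ v_i α_i r_i = 3·7·5 + 6·12·12 + 9·4·6 + 11·11·8 + 10·1·1 = 2163 ≡ 5.
  α_i^2 mod 13 = [10, 1, 3, 4, 1].
  S_2 = Σ v_i α_i^2 r_i = 3·10·5 + 6·1·12 + 9·3·6 + 11·4·8 + 10·1·1 = 746 ≡ 5.
  S = (5, 5, 5) ≠ 0, so r is not a codeword (an error is present).
Step 3: locate the error. For a single error e at position i, S_ℓ = v_i·e·α_i^ℓ, so α_err = S_1/S_0.
  S_0^{−1} = 5^{−1} = 8 (mod 13), so α_err = 5·8 = 40 ≡ 1 = α_5. Error position i = 5.
  Consistency check: S_2/S_1 = 5·8 = 40 ≡ 1 = α_err ✓ (single-error assumption holds).
Step 4: error magnitude e = S_0/v_5 = S_0·∏_{j≠5}(α_5 − α_j) = 5·4 = 20 ≡ 7 (mod 13).
Step 5: correct position 5: c_5 = r_5 − e = 1 − 7 ≡ 7 (mod 13). Hence c = [5, 12, 6, 8, 7].
  Check: interpolating c through the α_i gives m(x) = 3 + 4·x (degree < 2) with m(α_i) = c_i for every i, so c is indeed a codeword.


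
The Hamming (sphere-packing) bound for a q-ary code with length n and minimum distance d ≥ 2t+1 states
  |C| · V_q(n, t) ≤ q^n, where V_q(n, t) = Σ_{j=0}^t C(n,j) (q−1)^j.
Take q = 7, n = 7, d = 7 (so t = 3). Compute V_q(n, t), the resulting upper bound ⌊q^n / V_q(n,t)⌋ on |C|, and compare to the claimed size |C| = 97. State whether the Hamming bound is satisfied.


V_q(n, t) = 8359, q^n = 823543, Hamming bound = 98, |C| = 97 ≤ bound (satisfied).

Step 1: Compute V_q(n, t) = Σ_{j=0}^3 C(n, j) (q−1)^j.
  j = 0: C(7,0)·(6)^0 = 1·1 = 1.
  j = 1: C(7,1)·(6)^1 = 7·6 = 42.
  j = 2: C(7,2)·(6)^2 = 21·36 = 756.
  j = 3: C(7,3)·(6)^3 = 35·216 = 7560.
  V_q(n, t) = 1 + 42 + 756 + 7560 = 8359.
Step 2: q^n = 7^7 = 823543.
Step 3: Hamming bound ⌊q^n / V_q(n,t)⌋ = ⌊823543/8359⌋ = 98.
Step 4: Compare |C| = 97 to 98: satisfied.
The claimed |C| lies below the Hamming bound.


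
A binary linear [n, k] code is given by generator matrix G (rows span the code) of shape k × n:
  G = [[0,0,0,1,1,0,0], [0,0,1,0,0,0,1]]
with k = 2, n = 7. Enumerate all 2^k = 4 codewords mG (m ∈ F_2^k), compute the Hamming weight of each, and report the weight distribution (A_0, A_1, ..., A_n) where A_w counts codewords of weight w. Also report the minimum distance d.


Weight distribution: A_0 = 1, A_2 = 2, A_4 = 1. Minimum distance d = 2.

Enumerate all 2^2 = 4 messages m ∈ F_2^2.
For each, compute codeword c = mG in F_2^7, then tally its weight.
  m = 00 → c = 0000000, weight = 0.
  m = 10 → c = 0001100, weight = 2.
  m = 01 → c = 0010001, weight = 2.
  m = 11 → c = 0011101, weight = 4.
Tally weights:
  weight 0: 1 codewords.
  weight 2: 2 codewords.
  weight 4: 1 codewords.
Minimum distance d = smallest w > 0 with A_w > 0 = 2.
Sanity: Σ A_w = 4 = 2^2 = 4 ✓.


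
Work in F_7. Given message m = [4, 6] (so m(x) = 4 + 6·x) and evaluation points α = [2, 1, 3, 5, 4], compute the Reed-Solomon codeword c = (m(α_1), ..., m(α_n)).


c = [2, 3, 1, 6, 0]

Message polynomial: m(x) = 4 + 6·x (mod 7).
For each evaluation point α_i, compute m(α_i) mod 7:
  α_1 = 2: Horner steps 6 → 2, so m(2) = 2.
  α_2 = 1: Horner steps 6 → 3, so m(1) = 3.
  α_3 = 3: Horner steps 6 → 1, so m(3) = 1.
  α_4 = 5: Horner steps 6 → 6, so m(5) = 6.
  α_5 = 4: Horner steps 6 → 0, so m(4) = 0.
Codeword c = [2, 3, 1, 6, 0] ∈ F_7^5.


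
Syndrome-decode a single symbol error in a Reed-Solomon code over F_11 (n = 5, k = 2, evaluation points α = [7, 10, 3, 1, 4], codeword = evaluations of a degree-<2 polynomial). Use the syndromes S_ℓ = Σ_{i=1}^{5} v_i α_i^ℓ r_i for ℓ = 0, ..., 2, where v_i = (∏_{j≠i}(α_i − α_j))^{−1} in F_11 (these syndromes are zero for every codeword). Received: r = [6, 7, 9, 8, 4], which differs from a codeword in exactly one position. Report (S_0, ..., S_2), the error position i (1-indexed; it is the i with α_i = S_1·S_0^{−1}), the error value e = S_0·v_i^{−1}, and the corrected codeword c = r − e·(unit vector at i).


S = (7, 5, 2), error at position 1, error magnitude e = 6, c = [0, 7, 9, 8, 4].

Step 1: column multipliers v_i = (∏_{j≠i}(α_i − α_j))^{−1} mod 11.
  i = 1 (α = 7): (7−10)(7−3)(7−1)(7−4) = (−3)·4·6·3 = −216 ≡ 4, so v_1 = 4^{−1} = 3 (mod 11).
  i = 2 (α = 10): (10−7)(10−3)(10−1)(10−4) = 3·7·9·6 = 1134 ≡ 1, so v_2 = 1^{−1} = 1 (mod 11).
  i = 3 (α = 3): (3−7)(3−10)(3−1)(3−4) = (−4)·(−7)·2·(−1) = −56 ≡ 10, so v_3 = 10^{−1} = 10 (mod 11).
  i = 4 (α = 1): (1−7)(1−10)(1−3)(1−4) = (−6)·(−9)·(−2)·(−3) = 324 ≡ 5, so v_4 = 5^{−1} = 9 (mod 11).
  i = 5 (α = 4): (4−7)(4−10)(4−3)(4−1) = (−3)·(−6)·1·3 = 54 ≡ 10, so v_5 = 10^{−1} = 10 (mod 11).
  v = [3, 1, 10, 9, 10].
Step 2: syndromes of r = [6, 7, 9, 8, 4] (all sums mod 11).
  S_0 = Σ v_i r_i = 3·6 + 1·7 + 10·9 + 9·8 + 10·4 = 227 ≡ 7.
  S_1 = Σ v_i α_i r_i = 3·7·6 + 1·10·7 + 10·3·9 + 9·1·8 + 10·4·4 = 698 ≡ 5.
  α_i^2 mod 11 = [5, 1, 9, 1, 5].
  S_2 = Σ v_i α_i^2 r_i = 3·5·6 + 1·1·7 + 10·9·9 + 9·1·8 + 10·5·4 = 1179 ≡ 2.
  S = (7, 5, 2) ≠ 0, so r is not a codeword (an error is present).
Step 3: locate the error. For a single error e at position i, S_ℓ = v_i·e·α_i^ℓ, so α_err = S_1/S_0.
  S_0^{−1} = 7^{−1} = 8 (mod 11), so α_err = 5·8 = 40 ≡ 7 = α_1. Error position i = 1.
  Consistency check: S_2/S_1 = 2·9 = 18 ≡ 7 = α_err ✓ (single-error assumption holds).
Step 4: error magnitude e = S_0/v_1 = S_0·∏_{j≠1}(α_1 − α_j) = 7·4 = 28 ≡ 6 (mod 11).
Step 5: correct position 1: c_1 = r_1 − e = 6 − 6 ≡ 0 (mod 11). Hence c = [0, 7, 9, 8, 4].
  Check: interpolating c through the α_i gives m(x) = 2 + 6·x (degree < 2) with m(α_i) = c_i for every i, so c is indeed a codeword.


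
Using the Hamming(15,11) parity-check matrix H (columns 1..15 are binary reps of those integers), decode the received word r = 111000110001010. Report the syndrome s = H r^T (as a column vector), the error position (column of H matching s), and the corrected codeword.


s = (1, 1, 0, 1)^T, error position = 13, corrected codeword c = 111000110001110

Compute s = H r^T mod 2 one row at a time:
  s_1 = 1 + 0 + 0 + 0 + 1 + 0 + 1 + 0 = 3 ≡ 1 (mod 2).
  s_2 = 0 + 0 + 0 + 1 + 1 + 0 + 1 + 0 = 3 ≡ 1 (mod 2).
  s_3 = 1 + 1 + 0 + 1 + 0 + 0 + 1 + 0 = 4 ≡ 0 (mod 2).
  s_4 = 1 + 1 + 0 + 1 + 0 + 0 + 0 + 0 = 3 ≡ 1 (mod 2).
s = (1, 1, 0, 1)^T — this equals column 13 of H (binary 1101), so error is at position 13.
Correct: flip bit 13 of r = 111000110001010 to get c = 111000110001110.


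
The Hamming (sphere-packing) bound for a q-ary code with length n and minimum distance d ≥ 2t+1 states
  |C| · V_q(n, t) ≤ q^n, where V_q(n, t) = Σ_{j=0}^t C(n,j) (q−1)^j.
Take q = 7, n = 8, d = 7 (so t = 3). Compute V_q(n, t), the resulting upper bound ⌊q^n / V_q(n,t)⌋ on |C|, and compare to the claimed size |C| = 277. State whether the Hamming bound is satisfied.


V_q(n, t) = 13153, q^n = 5764801, Hamming bound = 438, |C| = 277 ≤ bound (satisfied).

Step 1: Compute V_q(n, t) = Σ_{j=0}^3 C(n, j) (q−1)^j.
  j = 0: C(8,0)·(6)^0 = 1·1 = 1.
  j = 1: C(8,1)·(6)^1 = 8·6 = 48.
  j = 2: C(8,2)·(6)^2 = 28·36 = 1008.
  j = 3: C(8,3)·(6)^3 = 56·216 = 12096.
  V_q(n, t) = 1 + 48 + 1008 + 12096 = 13153.
Step 2: q^n = 7^8 = 5764801.
Step 3: Hamming bound ⌊q^n / V_q(n,t)⌋ = ⌊5764801/13153⌋ = 438.
Step 4: Compare |C| = 277 to 438: satisfied.
The claimed |C| lies below the Hamming bound.


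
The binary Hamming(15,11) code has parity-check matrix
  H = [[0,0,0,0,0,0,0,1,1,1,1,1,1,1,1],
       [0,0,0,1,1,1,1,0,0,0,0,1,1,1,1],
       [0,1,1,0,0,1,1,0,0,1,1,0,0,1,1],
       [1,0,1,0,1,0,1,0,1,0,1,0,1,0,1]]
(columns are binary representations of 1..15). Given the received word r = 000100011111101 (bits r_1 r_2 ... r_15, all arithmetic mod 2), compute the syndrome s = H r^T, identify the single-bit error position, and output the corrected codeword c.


s = (1, 0, 1, 0)^T, error position = 10, corrected codeword c = 000100011011101

Compute s = H r^T mod 2 one row at a time:
  s_1 = 1 + 1 + 1 + 1 + 1 + 1 + 0 + 1 = 7 ≡ 1 (mod 2).
  s_2 = 1 + 0 + 0 + 0 + 1 + 1 + 0 + 1 = 4 ≡ 0 (mod 2).
  s_3 = 0 + 0 + 0 + 0 + 1 + 1 + 0 + 1 = 3 ≡ 1 (mod 2).
  s_4 = 0 + 0 + 0 + 0 + 1 + 1 + 1 + 1 = 4 ≡ 0 (mod 2).
s = (1, 0, 1, 0)^T — this equals column 10 of H (binary 1010), so error is at position 10.
Correct: flip bit 10 of r = 000100011111101 to get c = 000100011011101.


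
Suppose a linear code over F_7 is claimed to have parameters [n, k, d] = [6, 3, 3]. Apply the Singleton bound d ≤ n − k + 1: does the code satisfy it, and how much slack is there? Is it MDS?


Singleton RHS = n − k + 1 = 4, slack = 1, bound satisfied, not MDS.

Singleton bound: d ≤ n − k + 1.
Here n = 6, k = 3, so n − k + 1 = 4.
Given d = 3, check d ≤ 4: YES.
Slack = (n − k + 1) − d = 1.
The code is NOT MDS (slack = 1 > 0).
Description: the claimed parameters are [6, 3, 3]_7; such a code would be non-MDS.


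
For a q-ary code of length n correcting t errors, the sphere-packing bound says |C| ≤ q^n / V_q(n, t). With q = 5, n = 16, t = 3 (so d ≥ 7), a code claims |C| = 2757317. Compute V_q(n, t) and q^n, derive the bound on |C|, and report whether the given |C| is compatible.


V_q(n, t) = 37825, q^n = 152587890625, Hamming bound = 4034048, |C| = 2757317 ≤ bound (satisfied).

Step 1: Compute V_q(n, t) = Σ_{j=0}^3 C(n, j) (q−1)^j.
  j = 0: C(16,0)·(4)^0 = 1·1 = 1.
  j = 1: C(16,1)·(4)^1 = 16·4 = 64.
  j = 2: C(16,2)·(4)^2 = 120·16 = 1920.
  j = 3: C(16,3)·(4)^3 = 560·64 = 35840.
  V_q(n, t) = 1 + 64 + 1920 + 35840 = 37825.
Step 2: q^n = 5^16 = 152587890625.
Step 3: Hamming bound ⌊q^n / V_q(n,t)⌋ = ⌊152587890625/37825⌋ = 4034048.
Step 4: Compare |C| = 2757317 to 4034048: satisfied.
The claimed |C| lies below the Hamming bound.


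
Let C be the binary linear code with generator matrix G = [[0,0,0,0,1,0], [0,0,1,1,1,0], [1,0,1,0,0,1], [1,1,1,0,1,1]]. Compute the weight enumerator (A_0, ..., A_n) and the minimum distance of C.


Weight distribution: A_0 = 1, A_1 = 2, A_2 = 2, A_3 = 4, A_4 = 5, A_5 = 2. Minimum distance d = 1.

Enumerate all 2^4 = 16 messages m ∈ F_2^4.
For each, compute codeword c = mG in F_2^6, then tally its weight.
  m = 0000 → c = 000000, weight = 0.
  m = 1000 → c = 000010, weight = 1.
  m = 0100 → c = 001110, weight = 3.
  m = 1100 → c = 001100, weight = 2.
  m = 0010 → c = 101001, weight = 3.
  m = 1010 → c = 101011, weight = 4.
  m = 0110 → c = 100111, weight = 4.
  m = 1110 → c = 100101, weight = 3.
  m = 0001 → c = 111011, weight = 5.
  m = 1001 → c = 111001, weight = 4.
  m = 0101 → c = 110101, weight = 4.
  m = 1101 → c = 110111, weight = 5.
  m = 0011 → c = 010010, weight = 2.
  m = 1011 → c = 010000, weight = 1.
  m = 0111 → c = 011100, weight = 3.
  m = 1111 → c = 011110, weight = 4.
Tally weights:
  weight 0: 1 codewords.
  weight 1: 2 codewords.
  weight 2: 2 codewords.
  weight 3: 4 codewords.
  weight 4: 5 codewords.
  weight 5: 2 codewords.
Minimum distance d = smallest w > 0 with A_w > 0 = 1.
Sanity: Σ A_w = 16 = 2^4 = 16 ✓.


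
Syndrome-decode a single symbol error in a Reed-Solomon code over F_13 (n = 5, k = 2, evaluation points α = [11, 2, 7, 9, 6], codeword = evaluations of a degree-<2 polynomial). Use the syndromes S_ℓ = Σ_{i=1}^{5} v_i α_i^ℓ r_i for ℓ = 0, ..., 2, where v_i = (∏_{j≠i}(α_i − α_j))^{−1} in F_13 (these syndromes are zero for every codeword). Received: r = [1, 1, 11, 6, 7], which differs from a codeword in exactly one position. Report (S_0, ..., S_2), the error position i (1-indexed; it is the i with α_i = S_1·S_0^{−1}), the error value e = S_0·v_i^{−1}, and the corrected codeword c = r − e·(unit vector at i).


S = (3, 6, 12), error at position 2, error magnitude e = 10, c = [1, 4, 11, 6, 7].

Step 1: column multipliers v_i = (∏_{j≠i}(α_i − α_j))^{−1} mod 13.
  i = 1 (α = 11): (11−2)(11−7)(11−9)(11−6) = 9·4·2·5 = 360 ≡ 9, so v_1 = 9^{−1} = 3 (mod 13).
  i = 2 (α = 2): (2−11)(2−7)(2−9)(2−6) = (−9)·(−5)·(−7)·(−4) = 1260 ≡ 12, so v_2 = 12^{−1} = 12 (mod 13).
  i = 3 (α = 7): (7−11)(7−2)(7−9)(7−6) = (−4)·5·(−2)·1 = 40 ≡ 1, so v_3 = 1^{−1} = 1 (mod 13).
  i = 4 (α = 9): (9−11)(9−2)(9−7)(9−6) = (−2)·7·2·3 = −84 ≡ 7, so v_4 = 7^{−1} = 2 (mod 13).
  i = 5 (α = 6): (6−11)(6−2)(6−7)(6−9) = (−5)·4·(−1)·(−3) = −60 ≡ 5, so v_5 = 5^{−1} = 8 (mod 13).
  v = [3, 12, 1, 2, 8].
Step 2: syndromes of r = [1, 1, 11, 6, 7] (all sums mod 13).
  S_0 = Σ v_i r_i = 3·1 + 12·1 + 1·11 + 2·6 + 8·7 = 94 ≡ 3.
  S_1 = Σ v_i α_i r_i = 3·11·1 + 12·2·1 + 1·7·11 + 2·9·6 + 8·6·7 = 578 ≡ 6.
  α_i^2 mod 13 = [4, 4, 10, 3, 10].
  S_2 = Σ v_i α_i^2 r_i = 3·4·1 + 12·4·1 + 1·10·11 + 2·3·6 + 8·10·7 = 766 ≡ 12.
  S = (3, 6, 12) ≠ 0, so r is not a codeword (an error is present).
Step 3: locate the error. For a single error e at position i, S_ℓ = v_i·e·α_i^ℓ, so α_err = S_1/S_0.
  S_0^{−1} = 3^{−1} = 9 (mod 13), so α_err = 6·9 = 54 ≡ 2 = α_2. Error position i = 2.
  Consistency check: S_2/S_1 = 12·11 = 132 ≡ 2 = α_err ✓ (single-error assumption holds).
Step 4: error magnitude e = S_0/v_2 = S_0·∏_{j≠2}(α_2 − α_j) = 3·12 = 36 ≡ 10 (mod 13).
Step 5: correct position 2: c_2 = r_2 − e = 1 − 10 ≡ 4 (mod 13). Hence c = [1, 4, 11, 6, 7].
  Check: interpolating c through the α_i gives m(x) = 9 + 4·x (degree < 2) with m(α_i) = c_i for every i, so c is indeed a codeword.


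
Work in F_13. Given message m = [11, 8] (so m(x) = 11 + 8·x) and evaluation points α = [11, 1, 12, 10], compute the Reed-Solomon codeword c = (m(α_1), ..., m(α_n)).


c = [8, 6, 3, 0]

Message polynomial: m(x) = 11 + 8·x (mod 13).
For each evaluation point α_i, compute m(α_i) mod 13:
  α_1 = 11: Horner steps 8 → 8, so m(11) = 8.
  α_2 = 1: Horner steps 8 → 6, so m(1) = 6.
  α_3 = 12: Horner steps 8 → 3, so m(12) = 3.
  α_4 = 10: Horner steps 8 → 0, so m(10) = 0.
Codeword c = [8, 6, 3, 0] ∈ F_13^4.


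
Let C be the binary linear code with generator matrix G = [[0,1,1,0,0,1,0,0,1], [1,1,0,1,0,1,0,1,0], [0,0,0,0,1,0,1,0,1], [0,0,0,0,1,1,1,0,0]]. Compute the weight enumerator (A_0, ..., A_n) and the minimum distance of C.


Weight distribution: A_0 = 1, A_2 = 2, A_3 = 2, A_4 = 1, A_5 = 6, A_6 = 2, A_8 = 2. Minimum distance d = 2.

Enumerate all 2^4 = 16 messages m ∈ F_2^4.
For each, compute codeword c = mG in F_2^9, then tally its weight.
  m = 0000 → c = 000000000, weight = 0.
  m = 1000 → c = 011001001, weight = 4.
  m = 0100 → c = 110101010, weight = 5.
  m = 1100 → c = 101100011, weight = 5.
  m = 0010 → c = 000010101, weight = 3.
  m = 1010 → c = 011011100, weight = 5.
  m = 0110 → c = 110111111, weight = 8.
  m = 1110 → c = 101110110, weight = 6.
  m = 0001 → c = 000011100, weight = 3.
  m = 1001 → c = 011010101, weight = 5.
  m = 0101 → c = 110110110, weight = 6.
  m = 1101 → c = 101111111, weight = 8.
  m = 0011 → c = 000001001, weight = 2.
  m = 1011 → c = 011000000, weight = 2.
  m = 0111 → c = 110100011, weight = 5.
  m = 1111 → c = 101101010, weight = 5.
Tally weights:
  weight 0: 1 codewords.
  weight 2: 2 codewords.
  weight 3: 2 codewords.
  weight 4: 1 codewords.
  weight 5: 6 codewords.
  weight 6: 2 codewords.
  weight 8: 2 codewords.
Minimum distance d = smallest w > 0 with A_w > 0 = 2.
Sanity: Σ A_w = 16 = 2^4 = 16 ✓.


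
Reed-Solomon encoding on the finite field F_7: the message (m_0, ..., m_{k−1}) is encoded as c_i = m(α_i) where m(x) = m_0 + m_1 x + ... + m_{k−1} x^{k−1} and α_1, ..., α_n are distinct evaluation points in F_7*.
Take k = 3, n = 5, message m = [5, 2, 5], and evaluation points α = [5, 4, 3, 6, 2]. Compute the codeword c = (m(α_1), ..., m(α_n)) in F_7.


c = [0, 2, 0, 1, 1]

Message polynomial: m(x) = 5 + 2·x + 5·x^2 (mod 7).
For each evaluation point α_i, compute m(α_i) mod 7:
  α_1 = 5: Horner steps 5 → 6 → 0, so m(5) = 0.
  α_2 = 4: Horner steps 5 → 1 → 2, so m(4) = 2.
  α_3 = 3: Horner steps 5 → 3 → 0, so m(3) = 0.
  α_4 = 6: Horner steps 5 → 4 → 1, so m(6) = 1.
  α_5 = 2: Horner steps 5 → 5 → 1, so m(2) = 1.
Codeword c = [0, 2, 0, 1, 1] ∈ F_7^5.


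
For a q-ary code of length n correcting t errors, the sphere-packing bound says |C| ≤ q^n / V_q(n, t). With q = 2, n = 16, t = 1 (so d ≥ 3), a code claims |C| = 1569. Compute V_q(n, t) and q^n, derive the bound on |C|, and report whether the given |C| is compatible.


V_q(n, t) = 17, q^n = 65536, Hamming bound = 3855, |C| = 1569 ≤ bound (satisfied).

Step 1: Compute V_q(n, t) = Σ_{j=0}^1 C(n, j) (q−1)^j.
  j = 0: C(16,0)·(1)^0 = 1·1 = 1.
  j = 1: C(16,1)·(1)^1 = 16·1 = 16.
  V_q(n, t) = 1 + 16 = 17.
Step 2: q^n = 2^16 = 65536.
Step 3: Hamming bound ⌊q^n / V_q(n,t)⌋ = ⌊65536/17⌋ = 3855.
Step 4: Compare |C| = 1569 to 3855: satisfied.
The claimed |C| lies below the Hamming bound.


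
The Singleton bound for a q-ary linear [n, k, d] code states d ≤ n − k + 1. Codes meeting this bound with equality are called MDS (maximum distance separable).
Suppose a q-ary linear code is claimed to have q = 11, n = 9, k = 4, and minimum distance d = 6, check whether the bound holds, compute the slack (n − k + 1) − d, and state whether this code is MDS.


Singleton RHS = n − k + 1 = 6, slack = 0, bound satisfied, MDS.

Singleton bound: d ≤ n − k + 1.
Here n = 9, k = 4, so n − k + 1 = 6.
Given d = 6, check d ≤ 6: YES.
Slack = (n − k + 1) − d = 0.
The code is MDS (slack = 0).
Description: the claimed parameters are [9, 4, 6]_11; such a code would be MDS (meets Singleton bound).


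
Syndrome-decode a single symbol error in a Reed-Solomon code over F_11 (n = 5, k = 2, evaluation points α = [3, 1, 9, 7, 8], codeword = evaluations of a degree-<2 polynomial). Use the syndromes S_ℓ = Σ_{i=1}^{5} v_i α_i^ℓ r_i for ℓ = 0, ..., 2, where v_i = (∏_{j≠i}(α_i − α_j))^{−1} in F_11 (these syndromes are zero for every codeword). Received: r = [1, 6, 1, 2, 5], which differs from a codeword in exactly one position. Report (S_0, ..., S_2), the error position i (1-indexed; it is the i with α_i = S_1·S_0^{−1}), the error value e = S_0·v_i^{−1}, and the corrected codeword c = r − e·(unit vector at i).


S = (6, 10, 2), error at position 3, error magnitude e = 4, c = [1, 6, 8, 2, 5].

Step 1: column multipliers v_i = (∏_{j≠i}(α_i − α_j))^{−1} mod 11.
  i = 1 (α = 3): (3−1)(3−9)(3−7)(3−8) = 2·(−6)·(−4)·(−5) = −240 ≡ 2, so v_1 = 2^{−1} = 6 (mod 11).
  i = 2 (α = 1): (1−3)(1−9)(1−7)(1−8) = (−2)·(−8)·(−6)·(−7) = 672 ≡ 1, so v_2 = 1^{−1} = 1 (mod 11).
  i = 3 (α = 9): (9−3)(9−1)(9−7)(9−8) = 6·8·2·1 = 96 ≡ 8, so v_3 = 8^{−1} = 7 (mod 11).
  i = 4 (α = 7): (7−3)(7−1)(7−9)(7−8) = 4·6·(−2)·(−1) = 48 ≡ 4, so v_4 = 4^{−1} = 3 (mod 11).
  i = 5 (α = 8): (8−3)(8−1)(8−9)(8−7) = 5·7·(−1)·1 = −35 ≡ 9, so v_5 = 9^{−1} = 5 (mod 11).
  v = [6, 1, 7, 3, 5].
Step 2: syndromes of r = [1, 6, 1, 2, 5] (all sums mod 11).
  S_0 = Σ v_i r_i = 6·1 + 1·6 + 7·1 + 3·2 + 5·5 = 50 ≡ 6.
  S_1 = Σ v_i α_i r_i = 6·3·1 + 1·1·6 + 7·9·1 + 3·7·2 + 5·8·5 = 329 ≡ 10.
  α_i^2 mod 11 = [9, 1, 4, 5, 9].
  S_2 = Σ v_i α_i^2 r_i = 6·9·1 + 1·1·6 + 7·4·1 + 3·5·2 + 5·9·5 = 343 ≡ 2.
  S = (6, 10, 2) ≠ 0, so r is not a codeword (an error is present).
Step 3: locate the error. For a single error e at position i, S_ℓ = v_i·e·α_i^ℓ, so α_err = S_1/S_0.
  S_0^{−1} = 6^{−1} = 2 (mod 11), so α_err = 10·2 = 20 ≡ 9 = α_3. Error position i = 3.
  Consistency check: S_2/S_1 = 2·10 = 20 ≡ 9 = α_err ✓ (single-error assumption holds).
Step 4: error magnitude e = S_0/v_3 = S_0·∏_{j≠3}(α_3 − α_j) = 6·8 = 48 ≡ 4 (mod 11).
Step 5: correct position 3: c_3 = r_3 − e = 1 − 4 ≡ 8 (mod 11). Hence c = [1, 6, 8, 2, 5].
  Check: interpolating c through the α_i gives m(x) = 3 + 3·x (degree < 2) with m(α_i) = c_i for every i, so c is indeed a codeword.


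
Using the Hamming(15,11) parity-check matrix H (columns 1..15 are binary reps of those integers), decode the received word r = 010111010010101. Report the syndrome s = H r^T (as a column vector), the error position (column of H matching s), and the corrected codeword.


s = (0, 1, 0, 0)^T, error position = 4, corrected codeword c = 010011010010101

Compute s = H r^T mod 2 one row at a time:
  s_1 = 1 + 0 + 0 + 1 + 0 + 1 + 0 + 1 = 4 ≡ 0 (mod 2).
  s_2 = 1 + 1 + 1 + 0 + 0 + 1 + 0 + 1 = 5 ≡ 1 (mod 2).
  s_3 = 1 + 0 + 1 + 0 + 0 + 1 + 0 + 1 = 4 ≡ 0 (mod 2).
  s_4 = 0 + 0 + 1 + 0 + 0 + 1 + 1 + 1 = 4 ≡ 0 (mod 2).
s = (0, 1, 0, 0)^T — this equals column 4 of H (binary 0100), so error is at position 4.
Correct: flip bit 4 of r = 010111010010101 to get c = 010011010010101.


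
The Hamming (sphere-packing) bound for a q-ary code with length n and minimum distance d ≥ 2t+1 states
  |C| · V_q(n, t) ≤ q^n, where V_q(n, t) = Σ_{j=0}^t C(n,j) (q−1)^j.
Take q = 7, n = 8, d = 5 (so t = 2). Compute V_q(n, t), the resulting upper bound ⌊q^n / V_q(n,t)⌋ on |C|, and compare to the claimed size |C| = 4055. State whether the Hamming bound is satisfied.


V_q(n, t) = 1057, q^n = 5764801, Hamming bound = 5453, |C| = 4055 ≤ bound (satisfied).

Step 1: Compute V_q(n, t) = Σ_{j=0}^2 C(n, j) (q−1)^j.
  j = 0: C(8,0)·(6)^0 = 1·1 = 1.
  j = 1: C(8,1)·(6)^1 = 8·6 = 48.
  j = 2: C(8,2)·(6)^2 = 28·36 = 1008.
  V_q(n, t) = 1 + 48 + 1008 = 1057.
Step 2: q^n = 7^8 = 5764801.
Step 3: Hamming bound ⌊q^n / V_q(n,t)⌋ = ⌊5764801/1057⌋ = 5453.
Step 4: Compare |C| = 4055 to 5453: satisfied.
The claimed |C| lies below the Hamming bound.


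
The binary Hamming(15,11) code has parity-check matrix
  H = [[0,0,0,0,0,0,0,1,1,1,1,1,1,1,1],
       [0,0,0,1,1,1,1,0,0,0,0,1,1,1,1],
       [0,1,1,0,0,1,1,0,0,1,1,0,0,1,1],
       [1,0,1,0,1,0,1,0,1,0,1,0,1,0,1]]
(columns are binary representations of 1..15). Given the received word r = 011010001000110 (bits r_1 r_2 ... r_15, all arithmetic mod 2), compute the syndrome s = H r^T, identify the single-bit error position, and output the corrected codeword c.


s = (1, 1, 1, 0)^T, error position = 14, corrected codeword c = 011010001000100

Compute s = H r^T mod 2 one row at a time:
  s_1 = 0 + 1 + 0 + 0 + 0 + 1 + 1 + 0 = 3 ≡ 1 (mod 2).
  s_2 = 0 + 1 + 0 + 0 + 0 + 1 + 1 + 0 = 3 ≡ 1 (mod 2).
  s_3 = 1 + 1 + 0 + 0 + 0 + 0 + 1 + 0 = 3 ≡ 1 (mod 2).
  s_4 = 0 + 1 + 1 + 0 + 1 + 0 + 1 + 0 = 4 ≡ 0 (mod 2).
s = (1, 1, 1, 0)^T — this equals column 14 of H (binary 1110), so error is at position 14.
Correct: flip bit 14 of r = 011010001000110 to get c = 011010001000100.


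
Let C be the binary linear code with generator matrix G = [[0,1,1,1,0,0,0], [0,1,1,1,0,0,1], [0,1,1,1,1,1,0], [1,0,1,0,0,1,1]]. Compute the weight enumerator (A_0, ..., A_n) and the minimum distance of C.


Weight distribution: A_0 = 1, A_1 = 1, A_2 = 1, A_3 = 4, A_4 = 5, A_5 = 3, A_6 = 1. Minimum distance d = 1.

Enumerate all 2^4 = 16 messages m ∈ F_2^4.
For each, compute codeword c = mG in F_2^7, then tally its weight.
  m = 0000 → c = 0000000, weight = 0.
  m = 1000 → c = 0111000, weight = 3.
  m = 0100 → c = 0111001, weight = 4.
  m = 1100 → c = 0000001, weight = 1.
  m = 0010 → c = 0111110, weight = 5.
  m = 1010 → c = 0000110, weight = 2.
  m = 0110 → c = 0000111, weight = 3.
  m = 1110 → c = 0111111, weight = 6.
  m = 0001 → c = 1010011, weight = 4.
  m = 1001 → c = 1101011, weight = 5.
  m = 0101 → c = 1101010, weight = 4.
  m = 1101 → c = 1010010, weight = 3.
  m = 0011 → c = 1101101, weight = 5.
  m = 1011 → c = 1010101, weight = 4.
  m = 0111 → c = 1010100, weight = 3.
  m = 1111 → c = 1101100, weight = 4.
Tally weights:
  weight 0: 1 codewords.
  weight 1: 1 codewords.
  weight 2: 1 codewords.
  weight 3: 4 codewords.
  weight 4: 5 codewords.
  weight 5: 3 codewords.
  weight 6: 1 codewords.
Minimum distance d = smallest w > 0 with A_w > 0 = 1.
Sanity: Σ A_w = 16 = 2^4 = 16 ✓.


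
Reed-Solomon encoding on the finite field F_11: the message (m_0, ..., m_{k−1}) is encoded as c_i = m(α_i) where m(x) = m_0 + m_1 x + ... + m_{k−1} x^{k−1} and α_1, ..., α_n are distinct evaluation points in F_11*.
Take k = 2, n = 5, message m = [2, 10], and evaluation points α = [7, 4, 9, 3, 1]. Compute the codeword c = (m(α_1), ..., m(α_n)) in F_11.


c = [6, 9, 4, 10, 1]

Message polynomial: m(x) = 2 + 10·x (mod 11).
For each evaluation point α_i, compute m(α_i) mod 11:
  α_1 = 7: Horner steps 10 → 6, so m(7) = 6.
  α_2 = 4: Horner steps 10 → 9, so m(4) = 9.
  α_3 = 9: Horner steps 10 → 4, so m(9) = 4.
  α_4 = 3: Horner steps 10 → 10, so m(3) = 10.
  α_5 = 1: Horner steps 10 → 1, so m(1) = 1.
Codeword c = [6, 9, 4, 10, 1] ∈ F_11^5.


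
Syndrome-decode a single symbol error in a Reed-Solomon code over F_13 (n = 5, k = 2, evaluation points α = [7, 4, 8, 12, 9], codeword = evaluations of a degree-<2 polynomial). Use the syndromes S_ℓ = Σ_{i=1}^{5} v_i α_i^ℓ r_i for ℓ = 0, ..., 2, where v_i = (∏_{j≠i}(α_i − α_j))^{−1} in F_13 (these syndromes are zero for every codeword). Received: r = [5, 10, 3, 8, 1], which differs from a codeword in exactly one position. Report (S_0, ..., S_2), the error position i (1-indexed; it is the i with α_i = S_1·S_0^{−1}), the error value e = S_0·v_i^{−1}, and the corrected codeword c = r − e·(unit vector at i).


S = (1, 4, 3), error at position 2, error magnitude e = 12, c = [5, 11, 3, 8, 1].

Step 1: column multipliers v_i = (∏_{j≠i}(α_i − α_j))^{−1} mod 13.
  i = 1 (α = 7): (7−4)(7−8)(7−12)(7−9) = 3·(−1)·(−5)·(−2) = −30 ≡ 9, so v_1 = 9^{−1} = 3 (mod 13).
  i = 2 (α = 4): (4−7)(4−8)(4−12)(4−9) = (−3)·(−4)·(−8)·(−5) = 480 ≡ 12, so v_2 = 12^{−1} = 12 (mod 13).
  i = 3 (α = 8): (8−7)(8−4)(8−12)(8−9) = 1·4·(−4)·(−1) = 16 ≡ 3, so v_3 = 3^{−1} = 9 (mod 13).
  i = 4 (α = 12): (12−7)(12−4)(12−8)(12−9) = 5·8·4·3 = 480 ≡ 12, so v_4 = 12^{−1} = 12 (mod 13).
  i = 5 (α = 9): (9−7)(9−4)(9−8)(9−12) = 2·5·1·(−3) = −30 ≡ 9, so v_5 = 9^{−1} = 3 (mod 13).
  v = [3, 12, 9, 12, 3].
Step 2: syndromes of r = [5, 10, 3, 8, 1] (all sums mod 13).
  S_0 = Σ v_i r_i = 3·5 + 12·10 + 9·3 + 12·8 + 3·1 = 261 ≡ 1.
  S_1 = Σ v_i α_i r_i = 3·7·5 + 12·4·10 + 9·8·3 + 12·12·8 + 3·9·1 = 1980 ≡ 4.
  α_i^2 mod 13 = [10, 3, 12, 1, 3].
  S_2 = Σ v_i α_i^2 r_i = 3·10·5 + 12·3·10 + 9·12·3 + 12·1·8 + 3·3·1 = 939 ≡ 3.
  S = (1, 4, 3) ≠ 0, so r is not a codeword (an error is present).
Step 3: locate the error. For a single error e at position i, S_ℓ = v_i·e·α_i^ℓ, so α_err = S_1/S_0.
  S_0^{−1} = 1^{−1} = 1 (mod 13), so α_err = 4·1 = 4 ≡ 4 = α_2. Error position i = 2.
  Consistency check: S_2/S_1 = 3·10 = 30 ≡ 4 = α_err ✓ (single-error assumption holds).
Step 4: error magnitude e = S_0/v_2 = S_0·∏_{j≠2}(α_2 − α_j) = 1·12 = 12 ≡ 12 (mod 13).
Step 5: correct position 2: c_2 = r_2 − e = 10 − 12 ≡ 11 (mod 13). Hence c = [5, 11, 3, 8, 1].
  Check: interpolating c through the α_i gives m(x) = 6 + 11·x (degree < 2) with m(α_i) = c_i for every i, so c is indeed a codeword.


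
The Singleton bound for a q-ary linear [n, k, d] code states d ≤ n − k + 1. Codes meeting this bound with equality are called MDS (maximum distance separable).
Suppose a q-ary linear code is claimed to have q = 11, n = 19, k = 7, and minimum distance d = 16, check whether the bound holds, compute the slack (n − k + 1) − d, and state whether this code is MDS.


Singleton RHS = n − k + 1 = 13, slack = -3, bound violated (no such code; not MDS).

Singleton bound: d ≤ n − k + 1.
Here n = 19, k = 7, so n − k + 1 = 13.
Given d = 16, check d ≤ 13: NO.
Slack = (n − k + 1) − d = -3.
The slack is negative: d = 16 exceeds n − k + 1 = 13 by 3, so the Singleton bound is violated and no linear [19, 7, 16]_11 code can exist. In particular it is not MDS (MDS requires d = n − k + 1 exactly).
Description: the claimed parameters are [19, 7, 16]_11; such a code would be impossible (violates the Singleton bound).


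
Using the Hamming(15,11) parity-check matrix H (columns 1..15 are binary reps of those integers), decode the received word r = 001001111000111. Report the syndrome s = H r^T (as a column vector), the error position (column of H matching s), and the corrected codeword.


s = (1, 1, 1, 1)^T, error position = 15, corrected codeword c = 001001111000110

Compute s = H r^T mod 2 one row at a time:
  s_1 = 1 + 1 + 0 + 0 + 0 + 1 + 1 + 1 = 5 ≡ 1 (mod 2).
  s_2 = 0 + 0 + 1 + 1 + 0 + 1 + 1 + 1 = 5 ≡ 1 (mod 2).
  s_3 = 0 + 1 + 1 + 1 + 0 + 0 + 1 + 1 = 5 ≡ 1 (mod 2).
  s_4 = 0 + 1 + 0 + 1 + 1 + 0 + 1 + 1 = 5 ≡ 1 (mod 2).
s = (1, 1, 1, 1)^T — this equals column 15 of H (binary 1111), so error is at position 15.
Correct: flip bit 15 of r = 001001111000111 to get c = 001001111000110.


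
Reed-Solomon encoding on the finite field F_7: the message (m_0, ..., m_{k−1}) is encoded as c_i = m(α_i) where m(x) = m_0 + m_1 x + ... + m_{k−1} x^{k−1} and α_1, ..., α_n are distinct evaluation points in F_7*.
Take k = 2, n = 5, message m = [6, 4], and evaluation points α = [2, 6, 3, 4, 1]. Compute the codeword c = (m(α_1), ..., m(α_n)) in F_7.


c = [0, 2, 4, 1, 3]

Message polynomial: m(x) = 6 + 4·x (mod 7).
For each evaluation point α_i, compute m(α_i) mod 7:
  α_1 = 2: Horner steps 4 → 0, so m(2) = 0.
  α_2 = 6: Horner steps 4 → 2, so m(6) = 2.
  α_3 = 3: Horner steps 4 → 4, so m(3) = 4.
  α_4 = 4: Horner steps 4 → 1, so m(4) = 1.
  α_5 = 1: Horner steps 4 → 3, so m(1) = 3.
Codeword c = [0, 2, 4, 1, 3] ∈ F_7^5.


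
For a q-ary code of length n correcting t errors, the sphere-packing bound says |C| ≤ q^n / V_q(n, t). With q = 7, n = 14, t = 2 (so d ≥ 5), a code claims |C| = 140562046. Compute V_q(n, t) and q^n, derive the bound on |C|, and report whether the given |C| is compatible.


V_q(n, t) = 3361, q^n = 678223072849, Hamming bound = 201792047, |C| = 140562046 ≤ bound (satisfied).

Step 1: Compute V_q(n, t) = Σ_{j=0}^2 C(n, j) (q−1)^j.
  j = 0: C(14,0)·(6)^0 = 1·1 = 1.
  j = 1: C(14,1)·(6)^1 = 14·6 = 84.
  j = 2: C(14,2)·(6)^2 = 91·36 = 3276.
  V_q(n, t) = 1 + 84 + 3276 = 3361.
Step 2: q^n = 7^14 = 678223072849.
Step 3: Hamming bound ⌊q^n / V_q(n,t)⌋ = ⌊678223072849/3361⌋ = 201792047.
Step 4: Compare |C| = 140562046 to 201792047: satisfied.
The claimed |C| lies below the Hamming bound.


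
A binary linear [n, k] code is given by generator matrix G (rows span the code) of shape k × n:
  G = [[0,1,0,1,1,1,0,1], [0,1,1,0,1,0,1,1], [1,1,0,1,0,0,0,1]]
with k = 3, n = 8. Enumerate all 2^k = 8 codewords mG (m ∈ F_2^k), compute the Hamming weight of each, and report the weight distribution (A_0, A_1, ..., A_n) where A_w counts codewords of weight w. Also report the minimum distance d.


Weight distribution: A_0 = 1, A_3 = 1, A_4 = 2, A_5 = 3, A_6 = 1. Minimum distance d = 3.

Enumerate all 2^3 = 8 messages m ∈ F_2^3.
For each, compute codeword c = mG in F_2^8, then tally its weight.
  m = 000 → c = 00000000, weight = 0.
  m = 100 → c = 01011101, weight = 5.
  m = 010 → c = 01101011, weight = 5.
  m = 110 → c = 00110110, weight = 4.
  m = 001 → c = 11010001, weight = 4.
  m = 101 → c = 10001100, weight = 3.
  m = 011 → c = 10111010, weight = 5.
  m = 111 → c = 11100111, weight = 6.
Tally weights:
  weight 0: 1 codewords.
  weight 3: 1 codewords.
  weight 4: 2 codewords.
  weight 5: 3 codewords.
  weight 6: 1 codewords.
Minimum distance d = smallest w > 0 with A_w > 0 = 3.
Sanity: Σ A_w = 8 = 2^3 = 8 ✓.


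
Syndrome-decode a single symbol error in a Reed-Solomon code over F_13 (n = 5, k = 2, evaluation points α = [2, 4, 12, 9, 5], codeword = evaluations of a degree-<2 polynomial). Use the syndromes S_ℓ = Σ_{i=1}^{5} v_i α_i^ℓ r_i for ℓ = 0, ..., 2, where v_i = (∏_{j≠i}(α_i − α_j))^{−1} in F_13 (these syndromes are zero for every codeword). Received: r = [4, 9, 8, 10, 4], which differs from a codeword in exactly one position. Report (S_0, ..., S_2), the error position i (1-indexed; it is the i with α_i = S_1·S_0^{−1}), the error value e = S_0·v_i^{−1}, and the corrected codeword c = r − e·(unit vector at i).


S = (6, 12, 11), error at position 1, error magnitude e = 11, c = [6, 9, 8, 10, 4].

Step 1: column multipliers v_i = (∏_{j≠i}(α_i − α_j))^{−1} mod 13.
  i = 1 (α = 2): (2−4)(2−12)(2−9)(2−5) = (−2)·(−10)·(−7)·(−3) = 420 ≡ 4, so v_1 = 4^{−1} = 10 (mod 13).
  i = 2 (α = 4): (4−2)(4−12)(4−9)(4−5) = 2·(−8)·(−5)·(−1) = −80 ≡ 11, so v_2 = 11^{−1} = 6 (mod 13).
  i = 3 (α = 12): (12−2)(12−4)(12−9)(12−5) = 10·8·3·7 = 1680 ≡ 3, so v_3 = 3^{−1} = 9 (mod 13).
  i = 4 (α = 9): (9−2)(9−4)(9−12)(9−5) = 7·5·(−3)·4 = −420 ≡ 9, so v_4 = 9^{−1} = 3 (mod 13).
  i = 5 (α = 5): (5−2)(5−4)(5−12)(5−9) = 3·1·(−7)·(−4) = 84 ≡ 6, so v_5 = 6^{−1} = 11 (mod 13).
  v = [10, 6, 9, 3, 11].
Step 2: syndromes of r = [4, 9, 8, 10, 4] (all sums mod 13).
  S_0 = Σ v_i r_i = 10·4 + 6·9 + 9·8 + 3·10 + 11·4 = 240 ≡ 6.
  S_1 = Σ v_i α_i r_i = 10·2·4 + 6·4·9 + 9·12·8 + 3·9·10 + 11·5·4 = 1650 ≡ 12.
  α_i^2 mod 13 = [4, 3, 1, 3, 12].
  S_2 = Σ v_i α_i^2 r_i = 10·4·4 + 6·3·9 + 9·1·8 + 3·3·10 + 11·12·4 = 1012 ≡ 11.
  S = (6, 12, 11) ≠ 0, so r is not a codeword (an error is present).
Step 3: locate the error. For a single error e at position i, S_ℓ = v_i·e·α_i^ℓ, so α_err = S_1/S_0.
  S_0^{−1} = 6^{−1} = 11 (mod 13), so α_err = 12·11 = 132 ≡ 2 = α_1. Error position i = 1.
  Consistency check: S_2/S_1 = 11·12 = 132 ≡ 2 = α_err ✓ (single-error assumption holds).
Step 4: error magnitude e = S_0/v_1 = S_0·∏_{j≠1}(α_1 − α_j) = 6·4 = 24 ≡ 11 (mod 13).
Step 5: correct position 1: c_1 = r_1 − e = 4 − 11 ≡ 6 (mod 13). Hence c = [6, 9, 8, 10, 4].
  Check: interpolating c through the α_i gives m(x) = 3 + 8·x (degree < 2) with m(α_i) = c_i for every i, so c is indeed a codeword.


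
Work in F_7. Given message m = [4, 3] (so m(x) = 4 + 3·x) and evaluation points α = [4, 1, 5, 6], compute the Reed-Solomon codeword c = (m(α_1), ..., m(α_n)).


c = [2, 0, 5, 1]

Message polynomial: m(x) = 4 + 3·x (mod 7).
For each evaluation point α_i, compute m(α_i) mod 7:
  α_1 = 4: Horner steps 3 → 2, so m(4) = 2.
  α_2 = 1: Horner steps 3 → 0, so m(1) = 0.
  α_3 = 5: Horner steps 3 → 5, so m(5) = 5.
  α_4 = 6: Horner steps 3 → 1, so m(6) = 1.
Codeword c = [2, 0, 5, 1] ∈ F_7^4.


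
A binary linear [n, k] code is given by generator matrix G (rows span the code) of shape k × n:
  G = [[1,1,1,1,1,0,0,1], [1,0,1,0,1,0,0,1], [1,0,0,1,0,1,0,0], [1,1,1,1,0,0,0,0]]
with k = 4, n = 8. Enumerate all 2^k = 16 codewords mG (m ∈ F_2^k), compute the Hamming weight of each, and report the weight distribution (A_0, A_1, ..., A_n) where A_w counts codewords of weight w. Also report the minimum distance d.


Weight distribution: A_0 = 1, A_2 = 3, A_3 = 4, A_4 = 3, A_5 = 4, A_6 = 1. Minimum distance d = 2.

Enumerate all 2^4 = 16 messages m ∈ F_2^4.
For each, compute codeword c = mG in F_2^8, then tally its weight.
  m = 0000 → c = 00000000, weight = 0.
  m = 1000 → c = 11111001, weight = 6.
  m = 0100 → c = 10101001, weight = 4.
  m = 1100 → c = 01010000, weight = 2.
  m = 0010 → c = 10010100, weight = 3.
  m = 1010 → c = 01101101, weight = 5.
  m = 0110 → c = 00111101, weight = 5.
  m = 1110 → c = 11000100, weight = 3.
  m = 0001 → c = 11110000, weight = 4.
  m = 1001 → c = 00001001, weight = 2.
  m = 0101 → c = 01011001, weight = 4.
  m = 1101 → c = 10100000, weight = 2.
  m = 0011 → c = 01100100, weight = 3.
  m = 1011 → c = 10011101, weight = 5.
  m = 0111 → c = 11001101, weight = 5.
  m = 1111 → c = 00110100, weight = 3.
Tally weights:
  weight 0: 1 codewords.
  weight 2: 3 codewords.
  weight 3: 4 codewords.
  weight 4: 3 codewords.
  weight 5: 4 codewords.
  weight 6: 1 codewords.
Minimum distance d = smallest w > 0 with A_w > 0 = 2.
Sanity: Σ A_w = 16 = 2^4 = 16 ✓.


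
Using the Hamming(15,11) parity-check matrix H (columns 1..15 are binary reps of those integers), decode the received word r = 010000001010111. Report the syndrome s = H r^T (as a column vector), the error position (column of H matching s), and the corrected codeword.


s = (1, 1, 0, 0)^T, error position = 12, corrected codeword c = 010000001011111

Compute s = H r^T mod 2 one row at a time:
  s_1 = 0 + 1 + 0 + 1 + 0 + 1 + 1 + 1 = 5 ≡ 1 (mod 2).
  s_2 = 0 + 0 + 0 + 0 + 0 + 1 + 1 + 1 = 3 ≡ 1 (mod 2).
  s_3 = 1 + 0 + 0 + 0 + 0 + 1 + 1 + 1 = 4 ≡ 0 (mod 2).
  s_4 = 0 + 0 + 0 + 0 + 1 + 1 + 1 + 1 = 4 ≡ 0 (mod 2).
s = (1, 1, 0, 0)^T — this equals column 12 of H (binary 1100), so error is at position 12.
Correct: flip bit 12 of r = 010000001010111 to get c = 010000001011111.
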